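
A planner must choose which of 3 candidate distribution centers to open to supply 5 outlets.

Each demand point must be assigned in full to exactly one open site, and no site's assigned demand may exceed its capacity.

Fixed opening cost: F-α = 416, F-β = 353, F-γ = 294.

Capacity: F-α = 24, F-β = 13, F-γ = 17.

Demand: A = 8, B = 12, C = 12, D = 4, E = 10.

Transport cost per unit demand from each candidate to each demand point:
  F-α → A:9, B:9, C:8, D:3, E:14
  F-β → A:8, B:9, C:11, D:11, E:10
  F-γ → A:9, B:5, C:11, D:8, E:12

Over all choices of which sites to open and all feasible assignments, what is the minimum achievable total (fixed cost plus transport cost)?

1403

Open {F-α, F-β, F-γ}; cheapest assignment that respects the capacities:
  F-α (cap 24, load 24): A, C, D — cost 8×9 + 12×8 + 4×3 = 180
  F-β (cap 13, load 10): E — cost 10×10 = 100
  F-γ (cap 17, load 12): B — cost 12×5 = 60
  Shipping 340, fixed 1063 → total 1403.
  Any other capacity-feasible assignment to {F-α, F-β, F-γ} ships for at least 340.
Total demand is 46 and no other set of sites has combined capacity ≥ 46, so {F-α, F-β, F-γ} is the only feasible choice of open sites. Minimum: 1403.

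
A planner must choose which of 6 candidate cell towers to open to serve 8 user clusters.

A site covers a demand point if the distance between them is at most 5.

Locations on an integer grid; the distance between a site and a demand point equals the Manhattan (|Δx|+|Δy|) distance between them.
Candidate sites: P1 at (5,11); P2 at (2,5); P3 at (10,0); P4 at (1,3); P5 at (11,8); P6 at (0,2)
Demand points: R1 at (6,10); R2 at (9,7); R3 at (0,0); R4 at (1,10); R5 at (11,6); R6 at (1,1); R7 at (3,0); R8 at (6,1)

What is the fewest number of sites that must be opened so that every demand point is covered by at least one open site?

4

Coverage sets (demand points within 5 of each site):
  P1: {R1, R4}
  P2: {R6}
  P3: {R8}
  P4: {R3, R6, R7}
  P5: {R2, R5}
  P6: {R3, R6, R7}
No 3 sites suffice: every size-3 union leaves at least one demand point uncovered.
But {P1, P3, P4, P5} covers everything, so the minimum is 4.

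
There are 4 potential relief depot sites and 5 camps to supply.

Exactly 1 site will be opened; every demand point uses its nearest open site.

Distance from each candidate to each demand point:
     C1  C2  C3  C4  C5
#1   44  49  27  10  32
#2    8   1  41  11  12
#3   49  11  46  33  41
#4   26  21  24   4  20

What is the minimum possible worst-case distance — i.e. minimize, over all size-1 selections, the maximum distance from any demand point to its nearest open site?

Open {#4}.
  Farthest demand point is C1 at distance 26 (to #4); all others are ≤ 26.
With {#2} the worst case is 41.
With {#1} the worst case is 49.
No size-1 selection achieves below 26.

26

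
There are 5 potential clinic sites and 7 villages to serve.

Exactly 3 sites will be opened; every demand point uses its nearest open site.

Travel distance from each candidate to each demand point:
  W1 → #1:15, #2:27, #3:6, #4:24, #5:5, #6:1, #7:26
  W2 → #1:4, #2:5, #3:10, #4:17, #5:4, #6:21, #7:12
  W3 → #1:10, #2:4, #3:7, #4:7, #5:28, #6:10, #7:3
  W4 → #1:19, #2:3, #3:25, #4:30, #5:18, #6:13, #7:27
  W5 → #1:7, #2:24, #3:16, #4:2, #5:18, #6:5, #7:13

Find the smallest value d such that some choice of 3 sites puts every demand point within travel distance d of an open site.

7

Open {W1, W2, W3}.
  Farthest demand point is #4 at travel distance 7 (to W3); all others are ≤ 7.
With {W1, W3, W5} the worst case is 7.
With {W2, W3, W5} the worst case is 7.
No size-3 selection achieves below 7.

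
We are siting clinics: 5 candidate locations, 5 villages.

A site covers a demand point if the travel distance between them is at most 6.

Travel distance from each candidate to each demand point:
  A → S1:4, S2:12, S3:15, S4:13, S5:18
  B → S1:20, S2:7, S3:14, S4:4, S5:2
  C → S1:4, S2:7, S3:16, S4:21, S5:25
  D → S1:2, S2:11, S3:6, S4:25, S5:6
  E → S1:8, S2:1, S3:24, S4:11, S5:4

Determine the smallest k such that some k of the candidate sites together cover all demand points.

Coverage sets (demand points within 6 of each site):
  A: {S1}
  B: {S4, S5}
  C: {S1}
  D: {S1, S3, S5}
  E: {S2, S5}
No 2 sites suffice: every size-2 union leaves at least one demand point uncovered.
But {B, D, E} covers everything, so the minimum is 3.

3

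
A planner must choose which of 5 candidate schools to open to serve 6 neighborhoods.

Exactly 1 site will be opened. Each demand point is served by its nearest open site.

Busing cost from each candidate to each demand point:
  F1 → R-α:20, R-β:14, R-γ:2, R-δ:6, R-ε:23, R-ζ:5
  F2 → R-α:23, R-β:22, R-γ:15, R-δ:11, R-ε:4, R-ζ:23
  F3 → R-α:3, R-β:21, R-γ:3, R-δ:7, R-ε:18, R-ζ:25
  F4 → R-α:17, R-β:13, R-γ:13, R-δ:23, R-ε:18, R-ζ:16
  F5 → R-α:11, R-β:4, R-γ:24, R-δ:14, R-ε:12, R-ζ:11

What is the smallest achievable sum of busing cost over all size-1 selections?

70

Open {F1}.
  R-α→F1 20, R-β→F1 14, R-γ→F1 2, R-δ→F1 6, R-ε→F1 23, R-ζ→F1 5  ⇒ total 70.
Compare {F5}: total 76.
Compare {F3}: total 77.
No size-1 selection does better; minimum is 70.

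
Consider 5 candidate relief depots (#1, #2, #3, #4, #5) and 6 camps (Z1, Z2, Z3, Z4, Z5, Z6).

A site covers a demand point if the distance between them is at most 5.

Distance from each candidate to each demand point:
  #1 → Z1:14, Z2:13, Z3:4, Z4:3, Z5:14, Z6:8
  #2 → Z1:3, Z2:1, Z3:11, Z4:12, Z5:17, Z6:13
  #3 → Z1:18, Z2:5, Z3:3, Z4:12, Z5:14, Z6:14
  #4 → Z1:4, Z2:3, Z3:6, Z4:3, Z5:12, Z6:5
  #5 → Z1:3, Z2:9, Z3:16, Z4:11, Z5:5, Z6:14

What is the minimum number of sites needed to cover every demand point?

Coverage sets (demand points within 5 of each site):
  #1: {Z3, Z4}
  #2: {Z1, Z2}
  #3: {Z2, Z3}
  #4: {Z1, Z2, Z4, Z6}
  #5: {Z1, Z5}
No 2 sites suffice: every size-2 union leaves at least one demand point uncovered.
But {#1, #4, #5} covers everything, so the minimum is 3.

3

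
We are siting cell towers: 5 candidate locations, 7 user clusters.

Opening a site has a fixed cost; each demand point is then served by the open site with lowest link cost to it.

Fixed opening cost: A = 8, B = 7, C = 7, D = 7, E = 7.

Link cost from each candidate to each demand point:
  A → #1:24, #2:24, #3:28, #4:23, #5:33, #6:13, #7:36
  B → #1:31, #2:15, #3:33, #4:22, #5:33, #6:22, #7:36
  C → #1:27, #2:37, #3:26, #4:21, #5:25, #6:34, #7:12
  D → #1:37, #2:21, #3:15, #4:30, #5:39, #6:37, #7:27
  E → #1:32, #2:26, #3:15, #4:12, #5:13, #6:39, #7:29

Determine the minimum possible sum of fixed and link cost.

133

Open {A, B, C, E}: assign each demand point to its cheapest open site.
  #1→A 24, #2→B 15, #3→E 15, #4→E 12, #5→E 13, #6→A 13, #7→C 12
  link cost 104, fixed 29 → total 133.
Compare {A, C, E}: link cost 113 + fixed 22 = 135.
Compare {B, C, E}: link cost 116 + fixed 21 = 137.
Compare {A, C, D, E}: link cost 110 + fixed 29 = 139.
All other subsets cost ≥ 135. Minimum total cost: 133.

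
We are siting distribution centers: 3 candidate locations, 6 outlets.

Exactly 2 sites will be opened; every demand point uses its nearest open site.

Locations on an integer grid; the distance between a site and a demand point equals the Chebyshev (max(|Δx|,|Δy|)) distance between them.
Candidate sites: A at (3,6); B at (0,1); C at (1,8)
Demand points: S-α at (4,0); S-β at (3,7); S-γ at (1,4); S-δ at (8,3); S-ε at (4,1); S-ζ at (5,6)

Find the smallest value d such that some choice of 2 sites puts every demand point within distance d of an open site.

Open {A, B}.
  Farthest demand point is S-δ at distance 5 (to A); all others are ≤ 5.
With {A, C} the worst case is 6.
With {B, C} the worst case is 7.
No size-2 selection achieves below 5.

5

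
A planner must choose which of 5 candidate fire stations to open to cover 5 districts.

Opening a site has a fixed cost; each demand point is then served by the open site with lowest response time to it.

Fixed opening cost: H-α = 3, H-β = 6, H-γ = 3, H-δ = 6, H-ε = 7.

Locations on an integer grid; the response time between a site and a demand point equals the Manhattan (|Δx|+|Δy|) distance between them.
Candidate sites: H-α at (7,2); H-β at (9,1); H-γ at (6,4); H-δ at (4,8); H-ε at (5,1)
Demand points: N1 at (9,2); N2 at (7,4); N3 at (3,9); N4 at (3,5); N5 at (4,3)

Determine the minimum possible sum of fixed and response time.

Open {H-α, H-δ}: assign each demand point to its cheapest open site.
  N1→H-α 2, N2→H-α 2, N3→H-δ 2, N4→H-δ 4, N5→H-α 4
  response time 14, fixed 9 → total 23.
Compare {H-γ}: response time 21 + fixed 3 = 24.
Compare {H-α, H-γ}: response time 18 + fixed 6 = 24.
Compare {H-γ, H-δ}: response time 15 + fixed 9 = 24.
All other subsets cost ≥ 24. Minimum total cost: 23.

23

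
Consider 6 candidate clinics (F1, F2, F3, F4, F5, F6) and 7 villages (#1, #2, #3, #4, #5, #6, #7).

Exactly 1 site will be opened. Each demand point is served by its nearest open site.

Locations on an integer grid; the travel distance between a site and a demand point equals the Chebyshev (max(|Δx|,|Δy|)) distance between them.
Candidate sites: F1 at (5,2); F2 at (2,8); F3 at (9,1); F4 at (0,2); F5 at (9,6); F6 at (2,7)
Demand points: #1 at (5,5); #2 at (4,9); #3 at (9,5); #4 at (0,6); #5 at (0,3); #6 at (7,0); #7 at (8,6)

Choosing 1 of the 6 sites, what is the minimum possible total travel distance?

30

Open {F1}.
  #1→F1 3, #2→F1 7, #3→F1 4, #4→F1 5, #5→F1 5, #6→F1 2, #7→F1 4  ⇒ total 30.
Compare {F6}: total 31.
Compare {F2}: total 33.
No size-1 selection does better; minimum is 30.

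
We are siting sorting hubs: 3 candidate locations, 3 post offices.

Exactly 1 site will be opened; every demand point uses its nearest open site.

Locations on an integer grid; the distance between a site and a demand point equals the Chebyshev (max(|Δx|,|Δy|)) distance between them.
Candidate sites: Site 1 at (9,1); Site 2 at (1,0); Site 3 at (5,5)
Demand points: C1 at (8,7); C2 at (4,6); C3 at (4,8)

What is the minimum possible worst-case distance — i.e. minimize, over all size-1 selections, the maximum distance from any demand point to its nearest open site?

3

Open {Site 3}.
  Farthest demand point is C1 at distance 3 (to Site 3); all others are ≤ 3.
With {Site 1} the worst case is 7.
With {Site 2} the worst case is 8.
No size-1 selection achieves below 3.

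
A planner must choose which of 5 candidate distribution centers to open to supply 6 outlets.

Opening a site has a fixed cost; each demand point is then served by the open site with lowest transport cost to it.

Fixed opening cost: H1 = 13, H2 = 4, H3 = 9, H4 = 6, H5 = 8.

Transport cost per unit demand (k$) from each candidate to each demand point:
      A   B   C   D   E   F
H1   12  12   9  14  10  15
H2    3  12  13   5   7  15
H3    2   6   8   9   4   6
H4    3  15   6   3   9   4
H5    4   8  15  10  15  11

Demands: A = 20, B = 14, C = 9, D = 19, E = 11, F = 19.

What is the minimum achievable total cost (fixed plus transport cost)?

370

Open {H3, H4}: assign each demand point to its cheapest open site.
  A→H3 20×2=40, B→H3 14×6=84, C→H4 9×6=54, D→H4 19×3=57, E→H3 11×4=44, F→H4 19×4=76
  transport cost 355, fixed 15 → total 370.
Compare {H2, H3, H4}: transport cost 355 + fixed 19 = 374.
Compare {H3, H4, H5}: transport cost 355 + fixed 23 = 378.
Compare {H2, H3, H4, H5}: transport cost 355 + fixed 27 = 382.
All other subsets cost ≥ 374. Minimum total cost: 370.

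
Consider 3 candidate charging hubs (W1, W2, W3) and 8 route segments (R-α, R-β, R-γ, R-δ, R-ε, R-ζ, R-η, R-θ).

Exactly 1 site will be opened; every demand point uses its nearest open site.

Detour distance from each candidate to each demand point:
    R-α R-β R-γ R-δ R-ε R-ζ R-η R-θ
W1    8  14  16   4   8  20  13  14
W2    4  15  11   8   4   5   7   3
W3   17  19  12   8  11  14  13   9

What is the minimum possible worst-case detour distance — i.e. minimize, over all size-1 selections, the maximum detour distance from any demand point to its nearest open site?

15

Open {W2}.
  Farthest demand point is R-β at detour distance 15 (to W2); all others are ≤ 15.
With {W3} the worst case is 19.
With {W1} the worst case is 20.
No size-1 selection achieves below 15.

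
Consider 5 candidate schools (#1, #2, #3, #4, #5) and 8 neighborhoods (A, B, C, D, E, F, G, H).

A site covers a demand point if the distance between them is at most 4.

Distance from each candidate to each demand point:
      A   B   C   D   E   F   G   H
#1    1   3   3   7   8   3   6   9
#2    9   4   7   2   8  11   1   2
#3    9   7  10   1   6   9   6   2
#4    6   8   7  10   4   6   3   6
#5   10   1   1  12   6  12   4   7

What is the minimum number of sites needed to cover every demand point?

3

Coverage sets (demand points within 4 of each site):
  #1: {A, B, C, F}
  #2: {B, D, G, H}
  #3: {D, H}
  #4: {E, G}
  #5: {B, C, G}
No 2 sites suffice: every size-2 union leaves at least one demand point uncovered.
But {#1, #2, #4} covers everything, so the minimum is 3.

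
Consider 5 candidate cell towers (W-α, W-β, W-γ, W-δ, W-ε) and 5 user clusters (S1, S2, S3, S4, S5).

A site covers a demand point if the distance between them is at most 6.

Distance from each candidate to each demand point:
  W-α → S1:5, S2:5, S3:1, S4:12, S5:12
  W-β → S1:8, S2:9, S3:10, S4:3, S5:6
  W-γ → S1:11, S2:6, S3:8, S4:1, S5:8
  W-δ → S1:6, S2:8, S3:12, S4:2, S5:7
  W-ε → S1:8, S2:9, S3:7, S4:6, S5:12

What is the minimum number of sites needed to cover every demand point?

Coverage sets (demand points within 6 of each site):
  W-α: {S1, S2, S3}
  W-β: {S4, S5}
  W-γ: {S2, S4}
  W-δ: {S1, S4}
  W-ε: {S4}
No single site covers all 5 demand points.
But {W-α, W-β} covers everything, so the minimum is 2.

2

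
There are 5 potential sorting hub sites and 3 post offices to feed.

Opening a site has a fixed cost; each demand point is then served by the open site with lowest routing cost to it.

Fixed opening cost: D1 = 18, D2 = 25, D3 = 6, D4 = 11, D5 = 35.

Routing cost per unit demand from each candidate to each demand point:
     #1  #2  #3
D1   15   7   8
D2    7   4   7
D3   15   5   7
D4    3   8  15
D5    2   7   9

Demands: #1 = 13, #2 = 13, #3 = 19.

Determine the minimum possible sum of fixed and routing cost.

254

Open {D3, D4}: assign each demand point to its cheapest open site.
  #1→D4 13×3=39, #2→D3 13×5=65, #3→D3 19×7=133
  routing cost 237, fixed 17 → total 254.
Compare {D2, D4}: routing cost 224 + fixed 36 = 260.
Compare {D3, D5}: routing cost 224 + fixed 41 = 265.
Compare {D2, D3, D4}: routing cost 224 + fixed 42 = 266.
All other subsets cost ≥ 260. Minimum total cost: 254.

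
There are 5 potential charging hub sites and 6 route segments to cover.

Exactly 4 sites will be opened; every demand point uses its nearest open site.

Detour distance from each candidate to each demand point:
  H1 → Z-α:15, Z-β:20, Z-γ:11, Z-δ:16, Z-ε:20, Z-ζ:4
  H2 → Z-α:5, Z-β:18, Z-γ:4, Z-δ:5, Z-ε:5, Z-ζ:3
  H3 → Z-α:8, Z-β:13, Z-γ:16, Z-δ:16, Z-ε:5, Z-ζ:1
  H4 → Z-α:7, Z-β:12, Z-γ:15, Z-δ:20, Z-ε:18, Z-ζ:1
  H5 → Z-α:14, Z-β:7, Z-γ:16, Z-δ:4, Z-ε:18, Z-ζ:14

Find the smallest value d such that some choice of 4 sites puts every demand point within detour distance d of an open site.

7

Open {H1, H2, H3, H5}.
  Farthest demand point is Z-β at detour distance 7 (to H5); all others are ≤ 7.
With {H1, H2, H4, H5} the worst case is 7.
With {H2, H3, H4, H5} the worst case is 7.
No size-4 selection achieves below 7.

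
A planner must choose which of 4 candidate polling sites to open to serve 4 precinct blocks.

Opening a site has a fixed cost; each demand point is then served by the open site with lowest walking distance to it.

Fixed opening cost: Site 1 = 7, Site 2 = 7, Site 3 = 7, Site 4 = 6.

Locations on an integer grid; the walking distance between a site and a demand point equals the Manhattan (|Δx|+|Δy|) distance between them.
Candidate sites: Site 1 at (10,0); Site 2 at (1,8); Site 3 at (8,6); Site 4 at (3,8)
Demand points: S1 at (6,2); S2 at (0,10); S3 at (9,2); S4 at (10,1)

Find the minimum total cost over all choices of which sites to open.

Open {Site 1, Site 2}: assign each demand point to its cheapest open site.
  S1→Site 1 6, S2→Site 2 3, S3→Site 1 3, S4→Site 1 1
  walking distance 13, fixed 14 → total 27.
Compare {Site 1, Site 4}: walking distance 15 + fixed 13 = 28.
Compare {Site 1, Site 2, Site 4}: walking distance 13 + fixed 20 = 33.
Compare {Site 1, Site 2, Site 3}: walking distance 13 + fixed 21 = 34.
All other subsets cost ≥ 28. Minimum total cost: 27.

27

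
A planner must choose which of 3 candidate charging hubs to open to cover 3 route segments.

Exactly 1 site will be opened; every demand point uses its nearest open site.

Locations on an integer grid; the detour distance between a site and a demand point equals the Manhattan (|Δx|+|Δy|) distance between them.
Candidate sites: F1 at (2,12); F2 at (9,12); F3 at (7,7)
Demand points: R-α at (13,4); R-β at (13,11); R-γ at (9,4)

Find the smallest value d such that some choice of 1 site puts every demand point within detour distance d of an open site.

Open {F3}.
  Farthest demand point is R-β at detour distance 10 (to F3); all others are ≤ 10.
With {F2} the worst case is 12.
With {F1} the worst case is 19.
No size-1 selection achieves below 10.

10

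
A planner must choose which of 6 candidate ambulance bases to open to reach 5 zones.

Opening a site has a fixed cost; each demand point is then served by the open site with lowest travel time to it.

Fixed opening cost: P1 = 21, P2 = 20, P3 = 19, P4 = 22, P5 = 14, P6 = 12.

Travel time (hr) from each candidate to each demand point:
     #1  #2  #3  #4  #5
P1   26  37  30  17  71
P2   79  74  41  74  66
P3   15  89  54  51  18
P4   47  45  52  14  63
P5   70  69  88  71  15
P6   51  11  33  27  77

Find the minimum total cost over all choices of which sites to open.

135

Open {P3, P6}: assign each demand point to its cheapest open site.
  #1→P3 15, #2→P6 11, #3→P6 33, #4→P6 27, #5→P3 18
  travel time 104, fixed 31 → total 135.
Compare {P1, P3, P6}: travel time 91 + fixed 52 = 143.
Compare {P3, P4, P6}: travel time 91 + fixed 53 = 144.
Compare {P1, P5, P6}: travel time 99 + fixed 47 = 146.
All other subsets cost ≥ 143. Minimum total cost: 135.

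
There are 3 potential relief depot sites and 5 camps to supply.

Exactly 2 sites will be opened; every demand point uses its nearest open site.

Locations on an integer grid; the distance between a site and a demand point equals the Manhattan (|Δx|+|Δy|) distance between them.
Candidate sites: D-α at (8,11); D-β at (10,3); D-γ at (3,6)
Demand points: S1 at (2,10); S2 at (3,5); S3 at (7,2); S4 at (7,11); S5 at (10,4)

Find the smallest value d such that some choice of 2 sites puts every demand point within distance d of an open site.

9

Open {D-α, D-β}.
  Farthest demand point is S2 at distance 9 (to D-β); all others are ≤ 9.
With {D-α, D-γ} the worst case is 9.
With {D-β, D-γ} the worst case is 9.
No size-2 selection achieves below 9.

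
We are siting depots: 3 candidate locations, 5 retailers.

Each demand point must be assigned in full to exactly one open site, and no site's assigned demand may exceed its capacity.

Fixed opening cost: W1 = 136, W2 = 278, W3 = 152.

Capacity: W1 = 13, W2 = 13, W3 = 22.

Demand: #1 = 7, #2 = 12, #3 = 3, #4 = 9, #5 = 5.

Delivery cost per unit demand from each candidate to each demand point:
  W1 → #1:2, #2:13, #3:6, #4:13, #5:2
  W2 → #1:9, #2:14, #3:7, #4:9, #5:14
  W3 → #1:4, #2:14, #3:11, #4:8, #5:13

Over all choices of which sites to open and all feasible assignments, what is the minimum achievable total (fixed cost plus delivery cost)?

851

Open {W1, W2, W3}; cheapest assignment that respects the capacities:
  W1 (cap 13, load 12): #1, #5 — cost 7×2 + 5×2 = 24
  W2 (cap 13, load 3): #3 — cost 3×7 = 21
  W3 (cap 22, load 21): #2, #4 — cost 12×14 + 9×8 = 240
  Shipping 285, fixed 566 → total 851.
  Any other capacity-feasible assignment to {W1, W2, W3} ships for at least 285.
Total demand is 36 and no other set of sites has combined capacity ≥ 36, so {W1, W2, W3} is the only feasible choice of open sites. Minimum: 851.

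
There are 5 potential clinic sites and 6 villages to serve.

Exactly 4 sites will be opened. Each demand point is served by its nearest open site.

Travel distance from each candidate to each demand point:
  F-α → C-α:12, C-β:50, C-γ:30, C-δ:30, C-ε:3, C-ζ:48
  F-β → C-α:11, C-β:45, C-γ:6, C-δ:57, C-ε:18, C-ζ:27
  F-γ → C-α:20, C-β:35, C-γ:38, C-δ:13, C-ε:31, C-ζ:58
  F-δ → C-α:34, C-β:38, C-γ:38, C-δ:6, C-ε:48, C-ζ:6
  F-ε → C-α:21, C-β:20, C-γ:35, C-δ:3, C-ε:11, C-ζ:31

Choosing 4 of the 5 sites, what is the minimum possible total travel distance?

Open {F-α, F-β, F-δ, F-ε}.
  C-α→F-β 11, C-β→F-ε 20, C-γ→F-β 6, C-δ→F-ε 3, C-ε→F-α 3, C-ζ→F-δ 6  ⇒ total 49.
Compare {F-β, F-γ, F-δ, F-ε}: total 57.
Compare {F-α, F-β, F-γ, F-δ}: total 67.
No size-4 selection does better; minimum is 49.

49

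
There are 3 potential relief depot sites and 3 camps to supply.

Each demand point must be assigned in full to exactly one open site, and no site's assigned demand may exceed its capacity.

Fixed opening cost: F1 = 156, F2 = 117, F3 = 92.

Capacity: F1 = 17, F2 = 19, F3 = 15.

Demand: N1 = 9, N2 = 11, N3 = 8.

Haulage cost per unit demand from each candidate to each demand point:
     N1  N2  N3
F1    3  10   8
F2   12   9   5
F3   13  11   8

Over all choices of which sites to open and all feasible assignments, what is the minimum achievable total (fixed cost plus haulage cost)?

Open {F1, F2}; cheapest assignment that respects the capacities:
  F1 (cap 17, load 9): N1 — cost 9×3 = 27
  F2 (cap 19, load 19): N2, N3 — cost 11×9 + 8×5 = 139
  Shipping 166, fixed 273 → total 439.
  Any other capacity-feasible assignment to {F1, F2} ships for at least 166.
Compare {F1, F3}: its best feasible assignment gives total 460.
Compare {F2, F3}: its best feasible assignment gives total 465.
Every other set of open sites that can feasibly serve all demand totals ≥ 460 even under its best assignment. Minimum: 439.

439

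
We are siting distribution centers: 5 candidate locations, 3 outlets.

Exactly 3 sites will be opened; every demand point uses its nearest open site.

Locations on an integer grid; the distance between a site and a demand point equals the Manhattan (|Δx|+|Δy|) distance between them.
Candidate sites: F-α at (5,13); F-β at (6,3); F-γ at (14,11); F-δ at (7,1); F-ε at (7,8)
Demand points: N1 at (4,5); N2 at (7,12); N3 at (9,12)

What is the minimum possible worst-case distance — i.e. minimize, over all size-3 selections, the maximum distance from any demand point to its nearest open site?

Open {F-α, F-β, F-γ}.
  Farthest demand point is N3 at distance 5 (to F-α); all others are ≤ 5.
With {F-α, F-β, F-δ} the worst case is 5.
With {F-α, F-β, F-ε} the worst case is 5.
No size-3 selection achieves below 5.

5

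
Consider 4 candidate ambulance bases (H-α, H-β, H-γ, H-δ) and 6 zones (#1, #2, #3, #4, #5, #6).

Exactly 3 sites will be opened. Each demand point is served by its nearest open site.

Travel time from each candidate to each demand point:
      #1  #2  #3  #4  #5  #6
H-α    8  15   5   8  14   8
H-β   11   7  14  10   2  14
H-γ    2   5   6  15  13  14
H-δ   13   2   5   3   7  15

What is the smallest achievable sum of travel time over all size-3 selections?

Open {H-α, H-γ, H-δ}.
  #1→H-γ 2, #2→H-δ 2, #3→H-α 5, #4→H-δ 3, #5→H-δ 7, #6→H-α 8  ⇒ total 27.
Compare {H-α, H-β, H-δ}: total 28.
Compare {H-β, H-γ, H-δ}: total 28.
No size-3 selection does better; minimum is 27.

27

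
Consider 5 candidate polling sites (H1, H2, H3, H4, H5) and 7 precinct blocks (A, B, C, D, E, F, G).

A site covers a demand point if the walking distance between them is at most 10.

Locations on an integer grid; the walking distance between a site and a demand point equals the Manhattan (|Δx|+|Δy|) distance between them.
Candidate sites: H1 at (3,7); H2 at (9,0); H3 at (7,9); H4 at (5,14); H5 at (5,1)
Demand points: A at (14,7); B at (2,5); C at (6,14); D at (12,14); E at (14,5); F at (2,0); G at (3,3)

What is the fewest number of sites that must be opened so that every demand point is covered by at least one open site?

Coverage sets (demand points within 10 of each site):
  H1: {B, C, F, G}
  H2: {E, F, G}
  H3: {A, B, C, D, G}
  H4: {C, D}
  H5: {B, F, G}
No single site covers all 7 demand points.
But {H2, H3} covers everything, so the minimum is 2.

2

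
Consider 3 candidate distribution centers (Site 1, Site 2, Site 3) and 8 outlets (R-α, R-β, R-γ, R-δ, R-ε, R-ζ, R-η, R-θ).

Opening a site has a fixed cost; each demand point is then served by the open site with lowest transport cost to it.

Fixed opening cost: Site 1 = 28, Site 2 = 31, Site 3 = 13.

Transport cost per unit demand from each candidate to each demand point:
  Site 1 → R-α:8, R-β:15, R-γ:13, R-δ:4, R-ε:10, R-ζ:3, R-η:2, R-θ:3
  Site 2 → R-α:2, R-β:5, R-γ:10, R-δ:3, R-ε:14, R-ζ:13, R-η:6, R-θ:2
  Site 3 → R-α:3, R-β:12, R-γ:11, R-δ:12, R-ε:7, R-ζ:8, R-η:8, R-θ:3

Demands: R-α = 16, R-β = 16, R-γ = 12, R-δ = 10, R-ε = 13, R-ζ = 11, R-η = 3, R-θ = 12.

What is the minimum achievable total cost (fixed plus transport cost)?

Open {Site 1, Site 2, Site 3}: assign each demand point to its cheapest open site.
  R-α→Site 2 16×2=32, R-β→Site 2 16×5=80, R-γ→Site 2 12×10=120, R-δ→Site 2 10×3=30, R-ε→Site 3 13×7=91, R-ζ→Site 1 11×3=33, R-η→Site 1 3×2=6, R-θ→Site 2 12×2=24
  transport cost 416, fixed 72 → total 488.
Compare {Site 1, Site 2}: transport cost 455 + fixed 59 = 514.
Compare {Site 2, Site 3}: transport cost 483 + fixed 44 = 527.
Compare {Site 1, Site 3}: transport cost 578 + fixed 41 = 619.
All other subsets cost ≥ 514. Minimum total cost: 488.

488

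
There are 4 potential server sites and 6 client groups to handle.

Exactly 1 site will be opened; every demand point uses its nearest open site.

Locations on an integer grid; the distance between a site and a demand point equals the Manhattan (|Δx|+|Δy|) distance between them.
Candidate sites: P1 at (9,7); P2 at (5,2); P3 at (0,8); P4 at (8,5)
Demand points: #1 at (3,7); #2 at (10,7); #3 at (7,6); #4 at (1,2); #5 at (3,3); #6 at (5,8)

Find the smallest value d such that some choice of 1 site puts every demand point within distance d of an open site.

Open {P2}.
  Farthest demand point is #2 at distance 10 (to P2); all others are ≤ 10.
With {P4} the worst case is 10.
With {P3} the worst case is 11.
No size-1 selection achieves below 10.

10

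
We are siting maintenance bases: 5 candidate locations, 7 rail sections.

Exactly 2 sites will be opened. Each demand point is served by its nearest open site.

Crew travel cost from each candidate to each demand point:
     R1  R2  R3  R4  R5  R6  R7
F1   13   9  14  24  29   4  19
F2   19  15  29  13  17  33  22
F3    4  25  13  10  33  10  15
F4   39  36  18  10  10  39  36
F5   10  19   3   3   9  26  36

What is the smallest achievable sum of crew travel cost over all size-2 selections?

57

Open {F1, F5}.
  R1→F5 10, R2→F1 9, R3→F5 3, R4→F5 3, R5→F5 9, R6→F1 4, R7→F1 19  ⇒ total 57.
Compare {F3, F5}: total 63.
Compare {F1, F4}: total 79.
No size-2 selection does better; minimum is 57.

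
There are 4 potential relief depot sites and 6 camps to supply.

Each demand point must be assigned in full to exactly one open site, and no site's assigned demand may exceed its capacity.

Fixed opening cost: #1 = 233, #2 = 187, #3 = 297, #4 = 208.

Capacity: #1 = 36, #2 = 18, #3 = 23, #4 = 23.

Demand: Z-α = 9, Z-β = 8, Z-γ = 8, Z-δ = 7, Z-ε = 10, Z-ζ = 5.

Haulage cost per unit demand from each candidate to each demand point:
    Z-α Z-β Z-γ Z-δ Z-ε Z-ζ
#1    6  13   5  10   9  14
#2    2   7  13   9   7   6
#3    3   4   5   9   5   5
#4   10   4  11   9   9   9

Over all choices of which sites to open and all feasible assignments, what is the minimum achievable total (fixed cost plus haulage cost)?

760

Open {#1, #2}; cheapest assignment that respects the capacities:
  #1 (cap 36, load 34): Z-α, Z-γ, Z-δ, Z-ε — cost 9×6 + 8×5 + 7×10 + 10×9 = 254
  #2 (cap 18, load 13): Z-β, Z-ζ — cost 8×7 + 5×6 = 86
  Shipping 340, fixed 420 → total 760.
  Any other capacity-feasible assignment to {#1, #2} ships for at least 340.
Compare {#1, #4}: its best feasible assignment gives total 765.
Compare {#1, #3}: its best feasible assignment gives total 801.
Every other set of open sites that can feasibly serve all demand totals ≥ 765 even under its best assignment. Minimum: 760.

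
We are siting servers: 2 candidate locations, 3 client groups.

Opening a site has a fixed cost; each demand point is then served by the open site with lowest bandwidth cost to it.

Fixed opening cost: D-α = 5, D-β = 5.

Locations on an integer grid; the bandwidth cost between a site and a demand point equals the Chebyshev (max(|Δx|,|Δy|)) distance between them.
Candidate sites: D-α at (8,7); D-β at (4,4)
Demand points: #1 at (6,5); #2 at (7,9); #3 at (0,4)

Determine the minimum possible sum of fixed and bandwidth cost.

Open {D-β}: assign each demand point to its cheapest open site.
  #1→D-β 2, #2→D-β 5, #3→D-β 4
  bandwidth cost 11, fixed 5 → total 16.
Compare {D-α}: bandwidth cost 12 + fixed 5 = 17.
Compare {D-α, D-β}: bandwidth cost 8 + fixed 10 = 18.

16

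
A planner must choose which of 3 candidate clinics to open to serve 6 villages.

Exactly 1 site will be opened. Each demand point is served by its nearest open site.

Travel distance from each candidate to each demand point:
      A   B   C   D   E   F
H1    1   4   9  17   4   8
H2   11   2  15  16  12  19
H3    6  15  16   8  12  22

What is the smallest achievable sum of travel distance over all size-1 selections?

Open {H1}.
  A→H1 1, B→H1 4, C→H1 9, D→H1 17, E→H1 4, F→H1 8  ⇒ total 43.
Compare {H2}: total 75.
Compare {H3}: total 79.

43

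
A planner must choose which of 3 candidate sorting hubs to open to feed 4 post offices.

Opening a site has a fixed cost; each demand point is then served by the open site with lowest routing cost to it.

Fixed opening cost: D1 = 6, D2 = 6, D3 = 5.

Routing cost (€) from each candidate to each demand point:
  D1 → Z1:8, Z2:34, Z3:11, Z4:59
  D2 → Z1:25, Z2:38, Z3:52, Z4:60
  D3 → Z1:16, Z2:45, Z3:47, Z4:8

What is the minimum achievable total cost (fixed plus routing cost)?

Open {D1, D3}: assign each demand point to its cheapest open site.
  Z1→D1 8, Z2→D1 34, Z3→D1 11, Z4→D3 8
  routing cost 61, fixed 11 → total 72.
Compare {D1, D2, D3}: routing cost 61 + fixed 17 = 78.
Compare {D1}: routing cost 112 + fixed 6 = 118.
Compare {D2, D3}: routing cost 109 + fixed 11 = 120.
All other subsets cost ≥ 78. Minimum total cost: 72.

72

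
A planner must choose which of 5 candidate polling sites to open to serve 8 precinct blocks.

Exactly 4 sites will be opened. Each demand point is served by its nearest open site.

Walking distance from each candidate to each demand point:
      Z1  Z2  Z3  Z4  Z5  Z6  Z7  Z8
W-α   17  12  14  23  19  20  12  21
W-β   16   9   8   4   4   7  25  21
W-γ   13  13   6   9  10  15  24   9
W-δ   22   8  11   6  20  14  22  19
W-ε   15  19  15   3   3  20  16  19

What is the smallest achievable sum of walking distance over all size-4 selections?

Open {W-α, W-β, W-γ, W-ε}.
  Z1→W-γ 13, Z2→W-β 9, Z3→W-γ 6, Z4→W-ε 3, Z5→W-ε 3, Z6→W-β 7, Z7→W-α 12, Z8→W-γ 9  ⇒ total 62.
Compare {W-α, W-β, W-γ, W-δ}: total 63.
Compare {W-β, W-γ, W-δ, W-ε}: total 65.
No size-4 selection does better; minimum is 62.

62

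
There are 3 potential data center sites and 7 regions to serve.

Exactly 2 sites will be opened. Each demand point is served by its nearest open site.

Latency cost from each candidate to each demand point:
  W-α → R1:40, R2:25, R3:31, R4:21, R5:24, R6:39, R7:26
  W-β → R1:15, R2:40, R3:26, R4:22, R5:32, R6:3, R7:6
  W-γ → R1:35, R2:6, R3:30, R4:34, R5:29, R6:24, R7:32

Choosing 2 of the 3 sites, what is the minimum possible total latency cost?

107

Open {W-β, W-γ}.
  R1→W-β 15, R2→W-γ 6, R3→W-β 26, R4→W-β 22, R5→W-γ 29, R6→W-β 3, R7→W-β 6  ⇒ total 107.
Compare {W-α, W-β}: total 120.
Compare {W-α, W-γ}: total 166.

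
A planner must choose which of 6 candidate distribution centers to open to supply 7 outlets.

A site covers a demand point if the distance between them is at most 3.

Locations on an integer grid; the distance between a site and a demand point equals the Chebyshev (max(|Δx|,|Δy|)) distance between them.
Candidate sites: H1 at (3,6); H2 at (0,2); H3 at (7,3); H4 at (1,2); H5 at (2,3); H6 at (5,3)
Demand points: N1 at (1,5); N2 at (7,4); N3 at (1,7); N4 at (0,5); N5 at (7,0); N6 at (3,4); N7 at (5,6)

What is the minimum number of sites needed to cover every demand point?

Coverage sets (demand points within 3 of each site):
  H1: {N1, N3, N4, N6, N7}
  H2: {N1, N4, N6}
  H3: {N2, N5, N7}
  H4: {N1, N4, N6}
  H5: {N1, N4, N6, N7}
  H6: {N2, N5, N6, N7}
No single site covers all 7 demand points.
But {H1, H3} covers everything, so the minimum is 2.

2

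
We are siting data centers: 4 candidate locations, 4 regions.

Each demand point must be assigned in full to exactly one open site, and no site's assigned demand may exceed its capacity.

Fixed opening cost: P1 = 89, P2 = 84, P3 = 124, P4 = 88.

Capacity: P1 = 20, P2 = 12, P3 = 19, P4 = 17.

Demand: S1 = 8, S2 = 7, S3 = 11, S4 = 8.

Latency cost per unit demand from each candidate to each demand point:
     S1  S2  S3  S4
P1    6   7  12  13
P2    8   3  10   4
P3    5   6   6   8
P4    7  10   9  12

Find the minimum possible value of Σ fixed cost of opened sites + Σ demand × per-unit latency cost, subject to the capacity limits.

Open {P1, P3}; cheapest assignment that respects the capacities:
  P1 (cap 20, load 15): S1, S2 — cost 8×6 + 7×7 = 97
  P3 (cap 19, load 19): S3, S4 — cost 11×6 + 8×8 = 130
  Shipping 227, fixed 213 → total 440.
  Any other capacity-feasible assignment to {P1, P3} ships for at least 227.
Compare {P3, P4}: its best feasible assignment gives total 468.
Compare {P1, P2, P3}: its best feasible assignment gives total 484.
Every other set of open sites that can feasibly serve all demand totals ≥ 468 even under its best assignment. Minimum: 440.

440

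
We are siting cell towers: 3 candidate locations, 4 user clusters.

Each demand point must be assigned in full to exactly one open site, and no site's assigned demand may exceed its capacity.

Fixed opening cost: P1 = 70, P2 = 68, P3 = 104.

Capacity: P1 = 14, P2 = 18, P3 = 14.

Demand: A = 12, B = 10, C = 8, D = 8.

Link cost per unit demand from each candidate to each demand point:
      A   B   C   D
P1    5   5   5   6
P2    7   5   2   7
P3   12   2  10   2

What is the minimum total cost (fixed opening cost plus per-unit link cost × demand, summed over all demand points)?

Open {P1, P2, P3}; cheapest assignment that respects the capacities:
  P1 (cap 14, load 12): A — cost 12×5 = 60
  P2 (cap 18, load 18): B, C — cost 10×5 + 8×2 = 66
  P3 (cap 14, load 8): D — cost 8×2 = 16
  Shipping 142, fixed 242 → total 384.
  Any other capacity-feasible assignment to {P1, P2, P3} ships for at least 142.
Total demand is 38 and no other set of sites has combined capacity ≥ 38, so {P1, P2, P3} is the only feasible choice of open sites. Minimum: 384.

384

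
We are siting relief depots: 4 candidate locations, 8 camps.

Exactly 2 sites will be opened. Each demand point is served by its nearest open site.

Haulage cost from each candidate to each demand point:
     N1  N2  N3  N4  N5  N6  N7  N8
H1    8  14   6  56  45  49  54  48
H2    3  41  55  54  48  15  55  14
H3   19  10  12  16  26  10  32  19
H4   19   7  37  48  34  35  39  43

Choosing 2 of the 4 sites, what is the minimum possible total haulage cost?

123

Open {H2, H3}.
  N1→H2 3, N2→H3 10, N3→H3 12, N4→H3 16, N5→H3 26, N6→H3 10, N7→H3 32, N8→H2 14  ⇒ total 123.
Compare {H1, H3}: total 127.
Compare {H3, H4}: total 141.
No size-2 selection does better; minimum is 123.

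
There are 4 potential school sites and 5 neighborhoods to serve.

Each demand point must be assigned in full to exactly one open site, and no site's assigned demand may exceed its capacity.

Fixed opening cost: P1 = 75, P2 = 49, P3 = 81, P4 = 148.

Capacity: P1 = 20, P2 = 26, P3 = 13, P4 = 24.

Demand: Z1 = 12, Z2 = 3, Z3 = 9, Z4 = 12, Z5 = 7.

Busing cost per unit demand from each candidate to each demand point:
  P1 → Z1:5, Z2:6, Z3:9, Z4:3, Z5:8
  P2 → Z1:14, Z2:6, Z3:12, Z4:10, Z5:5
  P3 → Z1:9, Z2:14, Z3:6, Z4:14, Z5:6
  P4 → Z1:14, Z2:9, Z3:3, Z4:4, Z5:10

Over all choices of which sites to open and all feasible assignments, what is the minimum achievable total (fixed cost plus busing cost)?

Open {P1, P4}; cheapest assignment that respects the capacities:
  P1 (cap 20, load 19): Z1, Z5 — cost 12×5 + 7×8 = 116
  P4 (cap 24, load 24): Z2, Z3, Z4 — cost 3×9 + 9×3 + 12×4 = 102
  Shipping 218, fixed 223 → total 441.
  Any other capacity-feasible assignment to {P1, P4} ships for at least 218.
Compare {P1, P2, P4}: its best feasible assignment gives total 460.
Compare {P1, P2}: its best feasible assignment gives total 486.
Every other set of open sites that can feasibly serve all demand totals ≥ 460 even under its best assignment. Minimum: 441.

441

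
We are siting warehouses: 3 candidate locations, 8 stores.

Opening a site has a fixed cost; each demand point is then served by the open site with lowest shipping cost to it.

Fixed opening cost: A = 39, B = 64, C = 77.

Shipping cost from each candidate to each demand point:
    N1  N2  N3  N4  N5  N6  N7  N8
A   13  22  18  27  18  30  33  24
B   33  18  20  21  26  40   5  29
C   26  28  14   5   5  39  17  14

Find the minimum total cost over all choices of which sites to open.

Open {A}: assign each demand point to its cheapest open site.
  N1→A 13, N2→A 22, N3→A 18, N4→A 27, N5→A 18, N6→A 30, N7→A 33, N8→A 24
  shipping cost 185, fixed 39 → total 224.
Compare {C}: shipping cost 148 + fixed 77 = 225.
Compare {A, C}: shipping cost 120 + fixed 116 = 236.
Compare {A, B}: shipping cost 147 + fixed 103 = 250.
All other subsets cost ≥ 225. Minimum total cost: 224.

224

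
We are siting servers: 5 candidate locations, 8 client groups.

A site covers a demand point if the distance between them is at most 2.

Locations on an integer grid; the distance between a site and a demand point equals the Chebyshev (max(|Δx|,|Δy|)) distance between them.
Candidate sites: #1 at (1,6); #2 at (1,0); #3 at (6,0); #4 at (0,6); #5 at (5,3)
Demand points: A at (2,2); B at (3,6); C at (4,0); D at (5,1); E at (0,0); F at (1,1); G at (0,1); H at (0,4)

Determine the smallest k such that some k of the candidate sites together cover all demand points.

Coverage sets (demand points within 2 of each site):
  #1: {B, H}
  #2: {A, E, F, G}
  #3: {C, D}
  #4: {H}
  #5: {D}
No 2 sites suffice: every size-2 union leaves at least one demand point uncovered.
But {#1, #2, #3} covers everything, so the minimum is 3.

3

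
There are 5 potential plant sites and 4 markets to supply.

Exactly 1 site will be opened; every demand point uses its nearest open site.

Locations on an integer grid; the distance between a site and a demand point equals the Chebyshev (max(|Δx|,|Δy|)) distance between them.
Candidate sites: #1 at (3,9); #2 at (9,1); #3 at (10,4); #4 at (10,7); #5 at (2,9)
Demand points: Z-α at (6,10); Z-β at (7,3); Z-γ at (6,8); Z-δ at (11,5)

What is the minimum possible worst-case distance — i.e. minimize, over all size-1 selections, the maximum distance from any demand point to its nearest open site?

4

Open {#4}.
  Farthest demand point is Z-α at distance 4 (to #4); all others are ≤ 4.
With {#3} the worst case is 6.
With {#1} the worst case is 8.
No size-1 selection achieves below 4.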